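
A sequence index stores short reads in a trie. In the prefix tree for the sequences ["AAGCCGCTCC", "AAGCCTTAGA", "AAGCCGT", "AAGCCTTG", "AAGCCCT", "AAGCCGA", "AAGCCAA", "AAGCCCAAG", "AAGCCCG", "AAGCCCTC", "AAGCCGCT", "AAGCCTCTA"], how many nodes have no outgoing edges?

A leaf is a node with no children — equivalently, the end of a word that is not a proper prefix of any other stored word.
Those words: "AAGCCAA", "AAGCCCAAG", "AAGCCCG", "AAGCCCTC", "AAGCCGA", "AAGCCGCTCC", "AAGCCGT", "AAGCCTCTA", "AAGCCTTAGA", "AAGCCTTG"
Leaf count: 10

10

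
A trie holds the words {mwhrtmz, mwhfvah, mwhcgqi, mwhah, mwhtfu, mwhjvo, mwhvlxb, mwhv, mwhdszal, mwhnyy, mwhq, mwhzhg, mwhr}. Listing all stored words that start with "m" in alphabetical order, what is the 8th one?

mwhr

Filter for "m…" and sort: "mwhah", "mwhcgqi", "mwhdszal", "mwhfvah", "mwhjvo", "mwhnyy", "mwhq", "mwhr", "mwhrtmz", "mwhtfu", "mwhv", "mwhvlxb", "mwhzhg"
Position 8: mwhr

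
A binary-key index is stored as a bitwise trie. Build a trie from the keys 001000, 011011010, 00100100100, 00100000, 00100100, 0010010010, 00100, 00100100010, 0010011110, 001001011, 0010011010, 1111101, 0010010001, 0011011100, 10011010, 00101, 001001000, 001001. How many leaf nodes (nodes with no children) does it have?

Leaves are exactly the stored words that no other stored word extends.
Those words: "00100000", "00100100010", "00100100100", "001001011", "0010011010", "0010011110", "00101", "0011011100", "011011010", "10011010", "1111101"
Leaf count: 11

11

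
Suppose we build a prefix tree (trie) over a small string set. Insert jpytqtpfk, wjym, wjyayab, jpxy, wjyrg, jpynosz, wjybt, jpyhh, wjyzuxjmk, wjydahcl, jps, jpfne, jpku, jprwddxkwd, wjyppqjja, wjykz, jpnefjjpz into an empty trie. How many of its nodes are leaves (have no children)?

17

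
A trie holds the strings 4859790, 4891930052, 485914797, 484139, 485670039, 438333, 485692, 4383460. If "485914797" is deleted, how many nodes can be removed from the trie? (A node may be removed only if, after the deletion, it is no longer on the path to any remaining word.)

5

A node on "485914797"'s path can go only if nothing else ends at it or branches off below it.
The suffix "14797" (5 nodes) is used only by "485914797"; the node for "4859" still has the child "7", so pruning stops there.
Nodes removed: 5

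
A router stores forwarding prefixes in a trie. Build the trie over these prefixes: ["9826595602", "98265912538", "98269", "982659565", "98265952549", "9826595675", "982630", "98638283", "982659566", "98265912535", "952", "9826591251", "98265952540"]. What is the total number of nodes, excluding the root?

Count nodes per top-level branch (shared prefixes stored once):
  '9'-branch (952, 982630, 9826591251, 98265912535, 98265912538, 98265952540, 98265952549, 9826595602, 982659565, 982659566, 9826595675, 98269, 98638283): 37 nodes
Sum: 37

37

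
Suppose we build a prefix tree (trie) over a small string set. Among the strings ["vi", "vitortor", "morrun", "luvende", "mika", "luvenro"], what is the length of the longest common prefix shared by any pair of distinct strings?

The deepest shared node is where two words last agree before diverging.
e.g. "luvende" and "luvenro" share the prefix "luven" of length 5; no pair shares a longer one.
Longest shared-prefix length: 5

5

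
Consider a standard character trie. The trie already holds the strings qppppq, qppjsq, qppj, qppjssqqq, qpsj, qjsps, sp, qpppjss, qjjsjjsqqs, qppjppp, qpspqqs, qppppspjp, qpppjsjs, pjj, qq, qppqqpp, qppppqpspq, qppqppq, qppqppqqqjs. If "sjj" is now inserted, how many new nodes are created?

2

"s" is already a path in the trie; the remaining "jj" must be added.
New nodes needed: |"sjj"| − 1 = 3 − 1 = 2.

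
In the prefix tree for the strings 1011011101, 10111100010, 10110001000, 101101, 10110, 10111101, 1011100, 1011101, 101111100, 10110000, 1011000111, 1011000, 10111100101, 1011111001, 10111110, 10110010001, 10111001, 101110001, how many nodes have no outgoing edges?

12

A leaf is a node with no children — equivalently, the end of a word that is not a proper prefix of any other stored word.
Those words: "10110000", "10110001000", "1011000111", "10110010001", "1011011101", "101110001", "10111001", "1011101", "10111100010", "10111100101", "10111101", "1011111001"
Leaf count: 12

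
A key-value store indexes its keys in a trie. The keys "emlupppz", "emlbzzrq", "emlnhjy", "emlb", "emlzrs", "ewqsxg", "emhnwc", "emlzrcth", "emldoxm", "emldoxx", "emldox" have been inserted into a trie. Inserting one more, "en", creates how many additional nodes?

1

Walking "en" from the root, the first 1 characters ("e") follow existing edges; "n" is the first miss.
So 2 − 1 = 1 new nodes.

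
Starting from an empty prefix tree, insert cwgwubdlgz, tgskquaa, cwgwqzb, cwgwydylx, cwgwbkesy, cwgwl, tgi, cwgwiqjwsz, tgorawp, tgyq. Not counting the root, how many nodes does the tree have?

Trace insertions, counting only characters that open a new branch:
  "cwgwubdlgz" → 10 new (c, w, g, w, u, b, d, l, g, z)
  "tgskquaa" → 8 new (t, g, s, k, q, u, a, a)
  "cwgwqzb" → prefix "cwgw" already present; 3 new (q, z, b)
  "cwgwydylx" → prefix "cwgw" already present; 5 new (y, d, y, l, x)
  "cwgwbkesy" → prefix "cwgw" already present; 5 new (b, k, e, s, y)
  "cwgwl" → prefix "cwgw" already present; 1 new (l)
  "tgi" → prefix "tg" already present; 1 new (i)
  "cwgwiqjwsz" → prefix "cwgw" already present; 6 new (i, q, j, w, s, z)
  "tgorawp" → prefix "tg" already present; 5 new (o, r, a, w, p)
  "tgyq" → prefix "tg" already present; 2 new (y, q)
Total nodes = 10 + 8 + 3 + 5 + 5 + 1 + 1 + 6 + 5 + 2 = 46

46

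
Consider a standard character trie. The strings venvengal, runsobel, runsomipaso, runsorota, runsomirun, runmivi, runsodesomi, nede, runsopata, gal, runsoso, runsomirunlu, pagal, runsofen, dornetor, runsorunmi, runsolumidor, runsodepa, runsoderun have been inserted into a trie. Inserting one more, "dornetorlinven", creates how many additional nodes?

6

Walking "dornetorlinven" from the root, the first 8 characters ("dornetor") follow existing edges; "l" is the first miss.
New nodes needed: |"dornetorlinven"| − 8 = 14 − 8 = 6.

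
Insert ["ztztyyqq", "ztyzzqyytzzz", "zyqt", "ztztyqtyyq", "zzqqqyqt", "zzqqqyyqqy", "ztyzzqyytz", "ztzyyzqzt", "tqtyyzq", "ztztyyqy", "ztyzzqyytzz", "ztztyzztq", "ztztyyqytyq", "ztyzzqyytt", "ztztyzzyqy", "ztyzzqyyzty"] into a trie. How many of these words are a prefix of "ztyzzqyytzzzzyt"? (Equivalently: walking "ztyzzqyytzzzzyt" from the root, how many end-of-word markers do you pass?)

Walk "ztyzzqyytzzzzyt" from the root; an end-of-word marker is hit whenever a stored word is a prefix of "ztyzzqyytzzzzyt".
Prefixes of the query that are stored words: "ztyzzqyytz", "ztyzzqyytzz", "ztyzzqyytzzz"
Count: 3

3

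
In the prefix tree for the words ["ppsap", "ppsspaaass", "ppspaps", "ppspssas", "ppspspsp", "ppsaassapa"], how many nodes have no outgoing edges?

Leaves are exactly the stored words that no other stored word extends.
Those words: "ppsaassapa", "ppsap", "ppspaps", "ppspspsp", "ppspssas", "ppsspaaass"
Leaf count: 6

6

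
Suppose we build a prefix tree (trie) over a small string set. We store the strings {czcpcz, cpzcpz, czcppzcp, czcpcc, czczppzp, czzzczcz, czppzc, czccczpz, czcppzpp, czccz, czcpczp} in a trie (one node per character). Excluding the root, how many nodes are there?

40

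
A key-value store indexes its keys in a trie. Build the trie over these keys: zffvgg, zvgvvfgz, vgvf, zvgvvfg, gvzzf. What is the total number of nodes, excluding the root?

Count nodes per top-level branch (shared prefixes stored once):
  'g'-branch (gvzzf): 5 nodes
  'v'-branch (vgvf): 4 nodes
  'z'-branch (zffvgg, zvgvvfg, zvgvvfgz): 13 nodes
Sum: 22

22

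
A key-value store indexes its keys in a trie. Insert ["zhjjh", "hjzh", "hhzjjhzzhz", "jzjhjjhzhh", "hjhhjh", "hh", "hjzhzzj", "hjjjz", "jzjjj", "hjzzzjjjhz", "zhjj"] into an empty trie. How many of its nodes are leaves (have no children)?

Leaves are exactly the stored words that no other stored word extends.
Those words: "hhzjjhzzhz", "hjhhjh", "hjjjz", "hjzhzzj", "hjzzzjjjhz", "jzjhjjhzhh", "jzjjj", "zhjjh"
Leaf count: 8

8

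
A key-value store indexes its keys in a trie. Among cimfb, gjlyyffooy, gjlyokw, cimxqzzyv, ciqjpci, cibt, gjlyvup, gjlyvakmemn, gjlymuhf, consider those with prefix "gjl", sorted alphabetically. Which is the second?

Words with prefix "gjl", in lexicographic order: "gjlymuhf", "gjlyokw", "gjlyvakmemn", "gjlyvup", "gjlyyffooy"
Position 2: gjlyokw

gjlyokw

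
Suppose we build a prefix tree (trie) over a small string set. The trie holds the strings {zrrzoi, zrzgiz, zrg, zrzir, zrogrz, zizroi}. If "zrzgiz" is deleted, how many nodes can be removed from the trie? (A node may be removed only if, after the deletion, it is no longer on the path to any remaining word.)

Walk "zrzgiz" from the leaf back toward the root, removing each node that no remaining word uses.
The suffix "giz" (3 nodes) is used only by "zrzgiz"; the node for "zrz" still has the child "i", so pruning stops there.
Nodes removed: 3

3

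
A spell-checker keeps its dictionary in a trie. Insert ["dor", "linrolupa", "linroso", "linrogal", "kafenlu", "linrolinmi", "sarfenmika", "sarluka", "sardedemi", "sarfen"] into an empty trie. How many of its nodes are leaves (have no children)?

9

Leaves are exactly the stored words that no other stored word extends.
Those words: "dor", "kafenlu", "linrogal", "linrolinmi", "linrolupa", "linroso", "sardedemi", "sarfenmika", "sarluka"
Leaf count: 9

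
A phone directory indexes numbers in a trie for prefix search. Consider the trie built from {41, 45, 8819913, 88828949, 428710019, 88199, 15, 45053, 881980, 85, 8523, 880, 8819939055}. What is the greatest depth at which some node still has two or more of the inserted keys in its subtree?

Look for the deepest trie node that still has at least two words in its subtree.
e.g. "88199" and "8819913" share the prefix "88199" of length 5; no pair shares a longer one.
Longest shared-prefix length: 5

5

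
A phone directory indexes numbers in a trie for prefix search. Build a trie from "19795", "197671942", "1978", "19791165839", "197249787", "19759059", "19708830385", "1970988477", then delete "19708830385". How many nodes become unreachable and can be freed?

Walk "19708830385" from the leaf back toward the root, removing each node that no remaining word uses.
The suffix "8830385" (7 nodes) is used only by "19708830385"; the node for "1970" still has the child "9", so pruning stops there.
Nodes removed: 7

7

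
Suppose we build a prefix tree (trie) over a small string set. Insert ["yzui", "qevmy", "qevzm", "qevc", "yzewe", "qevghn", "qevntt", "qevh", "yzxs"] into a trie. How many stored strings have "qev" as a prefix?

6

Traverse to the node for "qev", then collect every word in that subtree.
Words under "qev": qevc, qevghn, qevh, qevmy, qevntt, qevzm
Count: 6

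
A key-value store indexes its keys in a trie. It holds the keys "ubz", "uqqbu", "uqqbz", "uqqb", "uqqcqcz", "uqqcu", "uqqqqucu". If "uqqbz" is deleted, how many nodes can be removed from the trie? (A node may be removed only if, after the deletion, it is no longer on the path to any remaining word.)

1

Walk "uqqbz" from the leaf back toward the root, removing each node that no remaining word uses.
The suffix "z" (1 node) is used only by "uqqbz"; the node for "uqqb" still has the child "u", so pruning stops there.
Nodes removed: 1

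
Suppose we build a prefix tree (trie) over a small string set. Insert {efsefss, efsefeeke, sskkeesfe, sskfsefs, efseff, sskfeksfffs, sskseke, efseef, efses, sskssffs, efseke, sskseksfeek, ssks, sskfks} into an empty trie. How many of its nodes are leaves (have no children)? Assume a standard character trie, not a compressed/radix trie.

13

A leaf is a node with no children — equivalently, the end of a word that is not a proper prefix of any other stored word.
Those words: "efseef", "efsefeeke", "efseff", "efsefss", "efseke", "efses", "sskfeksfffs", "sskfks", "sskfsefs", "sskkeesfe", "sskseke", "sskseksfeek", "sskssffs"
Leaf count: 13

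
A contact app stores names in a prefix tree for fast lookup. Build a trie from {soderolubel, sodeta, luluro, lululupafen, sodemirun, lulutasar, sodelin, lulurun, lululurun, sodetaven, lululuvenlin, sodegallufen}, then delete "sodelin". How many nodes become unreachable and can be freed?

Walk "sodelin" from the leaf back toward the root, removing each node that no remaining word uses.
The suffix "lin" (3 nodes) is used only by "sodelin"; the node for "sode" still has the child "r", so pruning stops there.
Nodes removed: 3

3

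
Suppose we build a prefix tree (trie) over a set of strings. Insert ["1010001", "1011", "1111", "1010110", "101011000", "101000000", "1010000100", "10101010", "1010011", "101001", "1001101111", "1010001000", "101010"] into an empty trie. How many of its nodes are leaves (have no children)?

Leaves are exactly the stored words that no other stored word extends.
Those words: "1001101111", "101000000", "1010000100", "1010001000", "1010011", "10101010", "101011000", "1011", "1111"
Leaf count: 9

9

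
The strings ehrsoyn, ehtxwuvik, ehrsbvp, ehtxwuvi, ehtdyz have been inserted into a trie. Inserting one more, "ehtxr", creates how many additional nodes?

The longest prefix of "ehtxr" already in the trie is "ehtx" (length 4).
Each of the 1 remaining characters creates one node.

1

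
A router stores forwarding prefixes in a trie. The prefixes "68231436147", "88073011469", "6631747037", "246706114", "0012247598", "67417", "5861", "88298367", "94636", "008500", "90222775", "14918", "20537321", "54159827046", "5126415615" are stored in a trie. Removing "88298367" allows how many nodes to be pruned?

6

A node on "88298367"'s path can go only if nothing else ends at it or branches off below it.
The suffix "298367" (6 nodes) is used only by "88298367"; the node for "88" still has the child "0", so pruning stops there.
Nodes removed: 6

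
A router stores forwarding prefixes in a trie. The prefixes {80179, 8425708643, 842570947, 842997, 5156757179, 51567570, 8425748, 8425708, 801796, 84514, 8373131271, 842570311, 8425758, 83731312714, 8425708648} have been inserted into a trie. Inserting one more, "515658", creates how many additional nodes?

"5156" is already a path in the trie; the remaining "58" must be added.
So 6 − 4 = 2 new nodes.

2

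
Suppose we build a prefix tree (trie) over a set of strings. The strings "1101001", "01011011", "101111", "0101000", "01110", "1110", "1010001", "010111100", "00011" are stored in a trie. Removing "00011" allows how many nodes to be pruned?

Walk "00011" from the leaf back toward the root, removing each node that no remaining word uses.
The suffix "0011" (4 nodes) is used only by "00011"; the node for "0" still has the child "1", so pruning stops there.
Nodes removed: 4

4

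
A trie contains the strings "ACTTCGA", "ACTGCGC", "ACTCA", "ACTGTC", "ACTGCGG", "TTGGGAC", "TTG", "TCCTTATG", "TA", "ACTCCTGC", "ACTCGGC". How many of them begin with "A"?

Walk to "A"; the words in its subtree are exactly those with that prefix.
Words under "A": ACTCA, ACTCCTGC, ACTCGGC, ACTGCGC, ACTGCGG, ACTGTC, ACTTCGA
Count: 7

7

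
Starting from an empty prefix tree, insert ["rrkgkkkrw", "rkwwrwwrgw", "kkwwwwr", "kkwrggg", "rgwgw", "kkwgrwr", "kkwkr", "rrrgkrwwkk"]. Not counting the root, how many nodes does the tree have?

47

Trace insertions, counting only characters that open a new branch:
  "rrkgkkkrw" → 9 new (r, r, k, g, k, k, k, r, w)
  "rkwwrwwrgw" → prefix "r" already present; 9 new (k, w, w, r, w, w, r, g, w)
  "kkwwwwr" → 7 new (k, k, w, w, w, w, r)
  "kkwrggg" → prefix "kkw" already present; 4 new (r, g, g, g)
  "rgwgw" → prefix "r" already present; 4 new (g, w, g, w)
  "kkwgrwr" → prefix "kkw" already present; 4 new (g, r, w, r)
  "kkwkr" → prefix "kkw" already present; 2 new (k, r)
  "rrrgkrwwkk" → prefix "rr" already present; 8 new (r, g, k, r, w, w, k, k)
Total nodes = 9 + 9 + 7 + 4 + 4 + 4 + 2 + 8 = 47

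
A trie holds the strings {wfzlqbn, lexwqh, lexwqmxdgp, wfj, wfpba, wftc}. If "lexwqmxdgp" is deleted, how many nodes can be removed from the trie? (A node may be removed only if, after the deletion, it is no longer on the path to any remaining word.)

5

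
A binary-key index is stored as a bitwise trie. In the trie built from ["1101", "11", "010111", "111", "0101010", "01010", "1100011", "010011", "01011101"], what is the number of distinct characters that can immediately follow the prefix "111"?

0

Walk "111" from the root, arriving at one node.
No stored string extends past "111".
That node has 0 child edges.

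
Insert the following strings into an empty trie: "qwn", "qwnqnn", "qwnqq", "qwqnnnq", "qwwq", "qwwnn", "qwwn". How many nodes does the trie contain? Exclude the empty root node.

Insert word by word; a character creates a node only if that edge doesn't already exist:
  "qwn" → 3 new (q, w, n)
  "qwnqnn" → prefix "qwn" already present; 3 new (q, n, n)
  "qwnqq" → prefix "qwnq" already present; 1 new (q)
  "qwqnnnq" → prefix "qw" already present; 5 new (q, n, n, n, q)
  "qwwq" → prefix "qw" already present; 2 new (w, q)
  "qwwnn" → prefix "qww" already present; 2 new (n, n)
  "qwwn" → prefix "qwwn" already present; 0 new (none)
Total nodes = 3 + 3 + 1 + 5 + 2 + 2 + 0 = 16

16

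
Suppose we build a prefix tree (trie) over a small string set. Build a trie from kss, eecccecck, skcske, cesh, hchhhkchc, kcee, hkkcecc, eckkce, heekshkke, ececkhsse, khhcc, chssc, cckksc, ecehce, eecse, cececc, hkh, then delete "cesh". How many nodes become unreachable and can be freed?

After clearing the end-marker at "cesh", prune upward until reaching a node still needed by another word.
The suffix "sh" (2 nodes) is used only by "cesh"; the node for "ce" still has the child "c", so pruning stops there.
Nodes removed: 2

2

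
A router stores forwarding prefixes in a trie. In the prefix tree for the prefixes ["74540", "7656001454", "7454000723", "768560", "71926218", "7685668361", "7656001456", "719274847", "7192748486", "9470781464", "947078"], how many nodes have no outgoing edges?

A leaf is a node with no children — equivalently, the end of a word that is not a proper prefix of any other stored word.
Those words: "71926218", "719274847", "7192748486", "7454000723", "7656001454", "7656001456", "768560", "7685668361", "9470781464"
Leaf count: 9

9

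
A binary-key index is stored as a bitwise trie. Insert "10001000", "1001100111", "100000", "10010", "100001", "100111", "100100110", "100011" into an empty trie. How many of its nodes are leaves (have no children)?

A leaf is a node with no children — equivalently, the end of a word that is not a proper prefix of any other stored word.
Those words: "100000", "100001", "10001000", "100011", "100100110", "1001100111", "100111"
Leaf count: 7

7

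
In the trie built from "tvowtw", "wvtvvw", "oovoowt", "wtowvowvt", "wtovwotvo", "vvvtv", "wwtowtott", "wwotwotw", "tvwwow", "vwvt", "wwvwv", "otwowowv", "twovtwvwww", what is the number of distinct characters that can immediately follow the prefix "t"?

2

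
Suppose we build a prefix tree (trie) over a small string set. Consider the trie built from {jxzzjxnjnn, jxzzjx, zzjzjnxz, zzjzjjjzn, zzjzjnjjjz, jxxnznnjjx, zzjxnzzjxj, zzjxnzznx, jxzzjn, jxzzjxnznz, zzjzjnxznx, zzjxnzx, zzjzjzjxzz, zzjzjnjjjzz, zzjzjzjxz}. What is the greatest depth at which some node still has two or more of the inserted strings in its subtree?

10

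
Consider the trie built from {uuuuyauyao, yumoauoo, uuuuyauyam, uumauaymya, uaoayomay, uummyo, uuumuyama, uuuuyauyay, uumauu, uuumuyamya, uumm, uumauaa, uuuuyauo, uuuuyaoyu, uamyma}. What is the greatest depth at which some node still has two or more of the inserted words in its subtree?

9

Equivalently: take the maximum, over all pairs, of their longest common prefix length.
"uuuuyauyam" and "uuuuyauyao" agree on "uuuuyauya" (9 characters) before diverging; nothing deeper is shared.
Longest shared-prefix length: 9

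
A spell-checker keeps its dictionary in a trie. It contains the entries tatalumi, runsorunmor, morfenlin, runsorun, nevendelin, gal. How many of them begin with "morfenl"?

1

Filter for entries beginning with "morfenl":
Words under "morfenl": morfenlin
Count: 1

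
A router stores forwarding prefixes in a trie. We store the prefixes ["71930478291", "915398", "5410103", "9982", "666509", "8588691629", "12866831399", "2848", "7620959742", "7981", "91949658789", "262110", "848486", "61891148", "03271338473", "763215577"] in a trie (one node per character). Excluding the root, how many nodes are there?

Insert word by word; a character creates a node only if that edge doesn't already exist:
  "71930478291" → 11 new (7, 1, 9, 3, 0, 4, 7, 8, 2, 9, 1)
  "915398" → 6 new (9, 1, 5, 3, 9, 8)
  "5410103" → 7 new (5, 4, 1, 0, 1, 0, 3)
  "9982" → prefix "9" already present; 3 new (9, 8, 2)
  "666509" → 6 new (6, 6, 6, 5, 0, 9)
  "8588691629" → 10 new (8, 5, 8, 8, 6, 9, 1, 6, 2, 9)
  "12866831399" → 11 new (1, 2, 8, 6, 6, 8, 3, 1, 3, 9, 9)
  "2848" → 4 new (2, 8, 4, 8)
  "7620959742" → prefix "7" already present; 9 new (6, 2, 0, 9, 5, 9, 7, 4, 2)
  "7981" → prefix "7" already present; 3 new (9, 8, 1)
  "91949658789" → prefix "91" already present; 9 new (9, 4, 9, 6, 5, 8, 7, 8, 9)
  "262110" → prefix "2" already present; 5 new (6, 2, 1, 1, 0)
  "848486" → prefix "8" already present; 5 new (4, 8, 4, 8, 6)
  "61891148" → prefix "6" already present; 7 new (1, 8, 9, 1, 1, 4, 8)
  "03271338473" → 11 new (0, 3, 2, 7, 1, 3, 3, 8, 4, 7, 3)
  "763215577" → prefix "76" already present; 7 new (3, 2, 1, 5, 5, 7, 7)
Total nodes = 11 + 6 + 7 + 3 + 6 + 10 + 11 + 4 + 9 + 3 + 9 + 5 + 5 + 7 + 11 + 7 = 114

114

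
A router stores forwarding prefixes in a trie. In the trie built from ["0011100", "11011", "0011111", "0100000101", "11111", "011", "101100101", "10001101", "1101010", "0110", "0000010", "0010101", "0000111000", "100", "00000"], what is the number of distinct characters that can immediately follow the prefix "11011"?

Walk "11011" from the root, arriving at one node.
No stored string extends past "11011".
That node has 0 child edges.

0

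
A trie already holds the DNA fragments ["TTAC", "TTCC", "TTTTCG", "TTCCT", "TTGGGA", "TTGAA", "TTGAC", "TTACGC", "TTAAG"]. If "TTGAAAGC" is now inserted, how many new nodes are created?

3

Walking "TTGAAAGC" from the root, the first 5 characters ("TTGAA") follow existing edges; "A" is the first miss.
So 8 − 5 = 3 new nodes.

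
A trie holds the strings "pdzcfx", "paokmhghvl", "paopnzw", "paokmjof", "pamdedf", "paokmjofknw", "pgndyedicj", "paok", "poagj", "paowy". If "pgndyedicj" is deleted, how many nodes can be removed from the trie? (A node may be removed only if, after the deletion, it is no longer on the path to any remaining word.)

After clearing the end-marker at "pgndyedicj", prune upward until reaching a node still needed by another word.
The suffix "gndyedicj" (9 nodes) is used only by "pgndyedicj"; the node for "p" still has the child "d", so pruning stops there.
Nodes removed: 9

9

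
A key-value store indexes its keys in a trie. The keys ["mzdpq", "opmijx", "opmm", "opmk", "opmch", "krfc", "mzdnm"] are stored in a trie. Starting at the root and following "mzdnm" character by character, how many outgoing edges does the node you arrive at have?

Walk "mzdnm" from the root, arriving at one node.
No stored string extends past "mzdnm".
That node has 0 child edges.

0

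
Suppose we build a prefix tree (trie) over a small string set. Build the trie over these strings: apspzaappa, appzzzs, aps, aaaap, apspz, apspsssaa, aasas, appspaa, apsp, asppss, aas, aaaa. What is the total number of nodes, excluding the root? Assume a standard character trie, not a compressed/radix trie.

36

For each word, the new-node count is its length minus the longest prefix already in the trie:
  "apspzaappa" → 10 new (a, p, s, p, z, a, a, p, p, a)
  "appzzzs" → prefix "ap" already present; 5 new (p, z, z, z, s)
  "aps" → prefix "aps" already present; 0 new (none)
  "aaaap" → prefix "a" already present; 4 new (a, a, a, p)
  "apspz" → prefix "apspz" already present; 0 new (none)
  "apspsssaa" → prefix "apsp" already present; 5 new (s, s, s, a, a)
  "aasas" → prefix "aa" already present; 3 new (s, a, s)
  "appspaa" → prefix "app" already present; 4 new (s, p, a, a)
  "apsp" → prefix "apsp" already present; 0 new (none)
  "asppss" → prefix "a" already present; 5 new (s, p, p, s, s)
  "aas" → prefix "aas" already present; 0 new (none)
  "aaaa" → prefix "aaaa" already present; 0 new (none)
Total nodes = 10 + 5 + 0 + 4 + 0 + 5 + 3 + 4 + 0 + 5 + 0 + 0 = 36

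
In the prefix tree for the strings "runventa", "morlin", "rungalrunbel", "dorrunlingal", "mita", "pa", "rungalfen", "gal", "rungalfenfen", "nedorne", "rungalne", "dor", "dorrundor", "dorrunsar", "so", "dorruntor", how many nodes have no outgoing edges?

Leaves are exactly the stored words that no other stored word extends.
Those words: "dorrundor", "dorrunlingal", "dorrunsar", "dorruntor", "gal", "mita", "morlin", "nedorne", "pa", "rungalfenfen", "rungalne", "rungalrunbel", "runventa", "so"
Leaf count: 14

14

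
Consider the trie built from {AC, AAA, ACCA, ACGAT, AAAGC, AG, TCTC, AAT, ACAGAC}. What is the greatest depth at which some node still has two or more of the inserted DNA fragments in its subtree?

3

The deepest shared node is where two words last agree before diverging.
"AAA" and "AAAGC" agree on "AAA" (3 characters) before diverging; nothing deeper is shared.
Longest shared-prefix length: 3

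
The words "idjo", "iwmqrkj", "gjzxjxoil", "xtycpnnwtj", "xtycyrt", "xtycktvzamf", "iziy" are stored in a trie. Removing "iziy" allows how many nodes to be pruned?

A node on "iziy"'s path can go only if nothing else ends at it or branches off below it.
The suffix "ziy" (3 nodes) is used only by "iziy"; the node for "i" still has the child "d", so pruning stops there.
Nodes removed: 3

3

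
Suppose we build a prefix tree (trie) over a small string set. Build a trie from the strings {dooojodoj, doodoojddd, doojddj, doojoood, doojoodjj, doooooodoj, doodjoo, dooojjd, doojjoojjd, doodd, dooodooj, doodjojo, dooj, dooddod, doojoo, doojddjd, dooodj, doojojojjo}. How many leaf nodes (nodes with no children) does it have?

14

Leaves are exactly the stored words that no other stored word extends.
Those words: "dooddod", "doodjojo", "doodjoo", "doodoojddd", "doojddjd", "doojjoojjd", "doojojojjo", "doojoodjj", "doojoood", "dooodj", "dooodooj", "dooojjd", "dooojodoj", "doooooodoj"
Leaf count: 14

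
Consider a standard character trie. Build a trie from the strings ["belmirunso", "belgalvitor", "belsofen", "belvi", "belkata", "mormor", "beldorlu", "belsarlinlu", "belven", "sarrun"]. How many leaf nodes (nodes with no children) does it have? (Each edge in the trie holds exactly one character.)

Leaves are exactly the stored words that no other stored word extends.
Those words: "beldorlu", "belgalvitor", "belkata", "belmirunso", "belsarlinlu", "belsofen", "belven", "belvi", "mormor", "sarrun"
Leaf count: 10

10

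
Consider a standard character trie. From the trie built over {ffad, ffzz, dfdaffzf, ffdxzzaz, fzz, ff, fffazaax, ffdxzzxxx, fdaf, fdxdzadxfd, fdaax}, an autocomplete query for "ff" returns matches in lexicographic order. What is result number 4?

ffdxzzxxx

Filter for "ff…" and sort: "ff", "ffad", "ffdxzzaz", "ffdxzzxxx", "fffazaax", "ffzz"
Position 4: ffdxzzxxx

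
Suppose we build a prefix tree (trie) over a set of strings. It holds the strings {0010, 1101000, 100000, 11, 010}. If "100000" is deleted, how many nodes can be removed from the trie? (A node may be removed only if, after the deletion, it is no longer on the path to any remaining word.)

5

A node on "100000"'s path can go only if nothing else ends at it or branches off below it.
The suffix "00000" (5 nodes) is used only by "100000"; the node for "1" still has the child "1", so pruning stops there.
Nodes removed: 5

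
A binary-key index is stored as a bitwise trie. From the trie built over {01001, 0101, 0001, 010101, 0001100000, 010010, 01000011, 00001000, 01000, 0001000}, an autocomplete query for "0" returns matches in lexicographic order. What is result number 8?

010010

DFS of the "0" subtree visits, in order: "00001000", "0001", "0001000", "0001100000", "01000", "01000011", "01001", "010010", "0101", "010101"
The 8th is 010010.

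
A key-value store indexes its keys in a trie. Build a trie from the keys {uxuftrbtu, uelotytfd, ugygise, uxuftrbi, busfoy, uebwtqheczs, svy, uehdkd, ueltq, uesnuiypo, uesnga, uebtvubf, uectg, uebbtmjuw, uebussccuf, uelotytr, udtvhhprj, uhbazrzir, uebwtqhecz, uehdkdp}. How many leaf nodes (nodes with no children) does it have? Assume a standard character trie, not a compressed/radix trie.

18

A leaf is a node with no children — equivalently, the end of a word that is not a proper prefix of any other stored word.
Those words: "busfoy", "svy", "udtvhhprj", "uebbtmjuw", "uebtvubf", "uebussccuf", "uebwtqheczs", "uectg", "uehdkdp", "uelotytfd", "uelotytr", "ueltq", "uesnga", "uesnuiypo", "ugygise", "uhbazrzir", "uxuftrbi", "uxuftrbtu"
Leaf count: 18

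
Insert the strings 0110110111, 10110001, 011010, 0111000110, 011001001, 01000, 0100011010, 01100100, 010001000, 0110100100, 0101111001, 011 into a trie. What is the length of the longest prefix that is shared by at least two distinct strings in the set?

Look for the deepest trie node that still has at least two words in its subtree.
e.g. "01100100" and "011001001" share the prefix "01100100" of length 8; no pair shares a longer one.
Longest shared-prefix length: 8

8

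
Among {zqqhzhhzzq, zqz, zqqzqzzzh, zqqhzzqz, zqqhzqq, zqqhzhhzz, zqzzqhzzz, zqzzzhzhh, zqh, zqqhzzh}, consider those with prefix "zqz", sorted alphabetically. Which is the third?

Filter for "zqz…" and sort: "zqz", "zqzzqhzzz", "zqzzzhzhh"
The 3rd is zqzzzhzhh.

zqzzzhzhh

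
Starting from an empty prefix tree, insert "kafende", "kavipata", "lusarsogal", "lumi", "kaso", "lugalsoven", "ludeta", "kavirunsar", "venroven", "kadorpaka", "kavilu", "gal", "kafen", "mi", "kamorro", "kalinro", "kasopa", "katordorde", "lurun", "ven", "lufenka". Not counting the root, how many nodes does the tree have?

95

Count nodes per top-level branch (shared prefixes stored once):
  'g'-branch (gal): 3 nodes
  'k'-branch (kadorpaka, kafen, kafende, kalinro, kamorro, kaso, kasopa, katordorde, kavilu, kavipata, kavirunsar): 50 nodes
  'l'-branch (ludeta, lufenka, lugalsoven, lumi, lurun, lusarsogal): 32 nodes
  'm'-branch (mi): 2 nodes
  'v'-branch (ven, venroven): 8 nodes
Sum: 95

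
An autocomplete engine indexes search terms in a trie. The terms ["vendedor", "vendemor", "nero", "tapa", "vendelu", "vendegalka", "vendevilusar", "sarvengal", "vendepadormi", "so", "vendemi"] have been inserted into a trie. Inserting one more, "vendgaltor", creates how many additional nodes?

Walking "vendgaltor" from the root, the first 4 characters ("vend") follow existing edges; "g" is the first miss.
New nodes needed: |"vendgaltor"| − 4 = 10 − 4 = 6.

6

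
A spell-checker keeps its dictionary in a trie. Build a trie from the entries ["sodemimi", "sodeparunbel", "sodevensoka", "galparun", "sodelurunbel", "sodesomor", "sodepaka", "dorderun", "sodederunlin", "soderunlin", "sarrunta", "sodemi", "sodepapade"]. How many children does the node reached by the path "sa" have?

The children of the "sa" node are the distinct next characters among strings starting with "sa".
Distinct next characters after "sa": r.
That node has 1 child edge.

1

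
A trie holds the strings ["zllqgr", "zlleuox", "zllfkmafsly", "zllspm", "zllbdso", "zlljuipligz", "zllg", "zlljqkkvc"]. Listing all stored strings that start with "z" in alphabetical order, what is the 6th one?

zlljuipligz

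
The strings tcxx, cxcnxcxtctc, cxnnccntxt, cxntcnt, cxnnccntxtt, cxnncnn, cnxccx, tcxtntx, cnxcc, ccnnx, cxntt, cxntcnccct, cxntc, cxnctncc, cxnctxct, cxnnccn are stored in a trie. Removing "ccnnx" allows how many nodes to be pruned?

4

After clearing the end-marker at "ccnnx", prune upward until reaching a node still needed by another word.
The suffix "cnnx" (4 nodes) is used only by "ccnnx"; the node for "c" still has the child "x", so pruning stops there.
Nodes removed: 4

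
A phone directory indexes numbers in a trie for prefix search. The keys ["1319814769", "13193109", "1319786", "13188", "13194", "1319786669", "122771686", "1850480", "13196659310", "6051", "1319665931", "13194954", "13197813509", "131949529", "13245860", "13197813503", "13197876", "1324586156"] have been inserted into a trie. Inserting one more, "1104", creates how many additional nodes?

3

"1" is already a path in the trie; the remaining "104" must be added.
So 4 − 1 = 3 new nodes.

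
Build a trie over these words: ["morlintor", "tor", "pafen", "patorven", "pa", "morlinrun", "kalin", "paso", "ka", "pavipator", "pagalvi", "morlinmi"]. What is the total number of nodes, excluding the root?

47

Trace insertions, counting only characters that open a new branch:
  "morlintor" → 9 new (m, o, r, l, i, n, t, o, r)
  "tor" → 3 new (t, o, r)
  "pafen" → 5 new (p, a, f, e, n)
  "patorven" → prefix "pa" already present; 6 new (t, o, r, v, e, n)
  "pa" → prefix "pa" already present; 0 new (none)
  "morlinrun" → prefix "morlin" already present; 3 new (r, u, n)
  "kalin" → 5 new (k, a, l, i, n)
  "paso" → prefix "pa" already present; 2 new (s, o)
  "ka" → prefix "ka" already present; 0 new (none)
  "pavipator" → prefix "pa" already present; 7 new (v, i, p, a, t, o, r)
  "pagalvi" → prefix "pa" already present; 5 new (g, a, l, v, i)
  "morlinmi" → prefix "morlin" already present; 2 new (m, i)
Total nodes = 9 + 3 + 5 + 6 + 0 + 3 + 5 + 2 + 0 + 7 + 5 + 2 = 47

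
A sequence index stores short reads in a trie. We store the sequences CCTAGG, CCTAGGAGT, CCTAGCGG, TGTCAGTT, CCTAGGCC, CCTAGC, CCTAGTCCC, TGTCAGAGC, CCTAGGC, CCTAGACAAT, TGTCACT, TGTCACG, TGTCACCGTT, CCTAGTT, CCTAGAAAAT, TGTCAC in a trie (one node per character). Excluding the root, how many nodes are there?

Trace insertions, counting only characters that open a new branch:
  "CCTAGG" → 6 new (C, C, T, A, G, G)
  "CCTAGGAGT" → prefix "CCTAGG" already present; 3 new (A, G, T)
  "CCTAGCGG" → prefix "CCTAG" already present; 3 new (C, G, G)
  "TGTCAGTT" → 8 new (T, G, T, C, A, G, T, T)
  "CCTAGGCC" → prefix "CCTAGG" already present; 2 new (C, C)
  "CCTAGC" → prefix "CCTAGC" already present; 0 new (none)
  "CCTAGTCCC" → prefix "CCTAG" already present; 4 new (T, C, C, C)
  "TGTCAGAGC" → prefix "TGTCAG" already present; 3 new (A, G, C)
  "CCTAGGC" → prefix "CCTAGGC" already present; 0 new (none)
  "CCTAGACAAT" → prefix "CCTAG" already present; 5 new (A, C, A, A, T)
  "TGTCACT" → prefix "TGTCA" already present; 2 new (C, T)
  "TGTCACG" → prefix "TGTCAC" already present; 1 new (G)
  "TGTCACCGTT" → prefix "TGTCAC" already present; 4 new (C, G, T, T)
  "CCTAGTT" → prefix "CCTAGT" already present; 1 new (T)
  "CCTAGAAAAT" → prefix "CCTAGA" already present; 4 new (A, A, A, T)
  "TGTCAC" → prefix "TGTCAC" already present; 0 new (none)
Total nodes = 6 + 3 + 3 + 8 + 2 + 0 + 4 + 3 + 0 + 5 + 2 + 1 + 4 + 1 + 4 + 0 = 46

46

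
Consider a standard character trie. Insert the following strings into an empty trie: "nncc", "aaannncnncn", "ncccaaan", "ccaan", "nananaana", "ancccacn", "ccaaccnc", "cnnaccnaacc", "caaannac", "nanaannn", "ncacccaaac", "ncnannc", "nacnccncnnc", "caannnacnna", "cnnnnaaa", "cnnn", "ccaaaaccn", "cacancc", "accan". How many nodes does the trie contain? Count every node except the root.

116

Trace insertions, counting only characters that open a new branch:
  "nncc" → 4 new (n, n, c, c)
  "aaannncnncn" → 11 new (a, a, a, n, n, n, c, n, n, c, n)
  "ncccaaan" → prefix "n" already present; 7 new (c, c, c, a, a, a, n)
  "ccaan" → 5 new (c, c, a, a, n)
  "nananaana" → prefix "n" already present; 8 new (a, n, a, n, a, a, n, a)
  "ancccacn" → prefix "a" already present; 7 new (n, c, c, c, a, c, n)
  "ccaaccnc" → prefix "ccaa" already present; 4 new (c, c, n, c)
  "cnnaccnaacc" → prefix "c" already present; 10 new (n, n, a, c, c, n, a, a, c, c)
  "caaannac" → prefix "c" already present; 7 new (a, a, a, n, n, a, c)
  "nanaannn" → prefix "nana" already present; 4 new (a, n, n, n)
  "ncacccaaac" → prefix "nc" already present; 8 new (a, c, c, c, a, a, a, c)
  "ncnannc" → prefix "nc" already present; 5 new (n, a, n, n, c)
  "nacnccncnnc" → prefix "na" already present; 9 new (c, n, c, c, n, c, n, n, c)
  "caannnacnna" → prefix "caa" already present; 8 new (n, n, n, a, c, n, n, a)
  "cnnnnaaa" → prefix "cnn" already present; 5 new (n, n, a, a, a)
  "cnnn" → prefix "cnnn" already present; 0 new (none)
  "ccaaaaccn" → prefix "ccaa" already present; 5 new (a, a, c, c, n)
  "cacancc" → prefix "ca" already present; 5 new (c, a, n, c, c)
  "accan" → prefix "a" already present; 4 new (c, c, a, n)
Total nodes = 4 + 11 + 7 + 5 + 8 + 7 + 4 + 10 + 7 + 4 + 8 + 5 + 9 + 8 + 5 + 0 + 5 + 5 + 4 = 116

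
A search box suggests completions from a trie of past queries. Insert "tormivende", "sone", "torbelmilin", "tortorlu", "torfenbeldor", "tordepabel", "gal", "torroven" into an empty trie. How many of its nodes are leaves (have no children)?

Leaves are exactly the stored words that no other stored word extends.
Those words: "gal", "sone", "torbelmilin", "tordepabel", "torfenbeldor", "tormivende", "torroven", "tortorlu"
Leaf count: 8

8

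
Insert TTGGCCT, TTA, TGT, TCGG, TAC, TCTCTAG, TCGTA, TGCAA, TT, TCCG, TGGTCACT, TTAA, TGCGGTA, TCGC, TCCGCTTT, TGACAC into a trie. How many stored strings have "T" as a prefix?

16

Walk to "T"; the words in its subtree are exactly those with that prefix.
Words under "T": TAC, TCCG, TCCGCTTT, TCGC, TCGG, TCGTA, TCTCTAG, TGACAC, TGCAA, TGCGGTA, TGGTCACT, TGT, TT, TTA, TTAA, TTGGCCT
Count: 16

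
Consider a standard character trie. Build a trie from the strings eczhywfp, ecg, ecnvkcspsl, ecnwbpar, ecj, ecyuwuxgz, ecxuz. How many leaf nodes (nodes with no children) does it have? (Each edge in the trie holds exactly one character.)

7

Leaves are exactly the stored words that no other stored word extends.
Those words: "ecg", "ecj", "ecnvkcspsl", "ecnwbpar", "ecxuz", "ecyuwuxgz", "eczhywfp"
Leaf count: 7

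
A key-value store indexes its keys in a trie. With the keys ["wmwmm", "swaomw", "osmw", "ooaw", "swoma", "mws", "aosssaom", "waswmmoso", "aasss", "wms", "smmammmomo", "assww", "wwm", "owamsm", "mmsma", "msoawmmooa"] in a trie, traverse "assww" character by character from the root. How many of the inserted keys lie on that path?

1

Check each prefix of "assww" against the stored set — each match is an end-marker on the path.
Prefixes of the query that are stored words: "assww"
Count: 1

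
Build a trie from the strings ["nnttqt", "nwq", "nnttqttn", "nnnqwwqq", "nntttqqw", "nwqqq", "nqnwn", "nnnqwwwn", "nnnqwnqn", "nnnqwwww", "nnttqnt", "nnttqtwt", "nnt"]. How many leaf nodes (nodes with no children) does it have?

10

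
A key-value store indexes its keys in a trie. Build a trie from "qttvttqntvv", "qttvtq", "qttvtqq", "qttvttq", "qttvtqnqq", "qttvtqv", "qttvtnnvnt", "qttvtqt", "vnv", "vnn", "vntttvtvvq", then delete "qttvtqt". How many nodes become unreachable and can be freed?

A node on "qttvtqt"'s path can go only if nothing else ends at it or branches off below it.
The suffix "t" (1 node) is used only by "qttvtqt"; the node for "qttvtq" still has the child "q", so pruning stops there.
Nodes removed: 1

1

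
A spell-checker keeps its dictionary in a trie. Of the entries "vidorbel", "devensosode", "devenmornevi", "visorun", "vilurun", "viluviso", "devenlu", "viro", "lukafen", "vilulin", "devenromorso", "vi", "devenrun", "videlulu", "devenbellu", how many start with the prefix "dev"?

Traverse to the node for "dev", then collect every word in that subtree.
Matches: "devenbellu", "devenlu", "devenmornevi", "devenromorso", "devenrun", "devensosode"
Count: 6

6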